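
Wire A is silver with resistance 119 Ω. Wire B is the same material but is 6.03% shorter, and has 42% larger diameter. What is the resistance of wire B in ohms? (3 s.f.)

R ∝ L/d², so R_B/R_A = (1 − 6.03/100) × (1 + 42/100)⁻²
= 0.9397 × 0.4959 = 0.466
R_B = 0.466 × 119 = 55.5 Ω

55.5 Ω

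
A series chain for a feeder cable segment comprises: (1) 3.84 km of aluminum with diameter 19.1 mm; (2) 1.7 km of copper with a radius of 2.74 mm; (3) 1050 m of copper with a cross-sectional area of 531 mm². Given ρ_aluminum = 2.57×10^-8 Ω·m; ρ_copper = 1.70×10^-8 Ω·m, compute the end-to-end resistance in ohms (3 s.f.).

1.60 Ω

Seg 1: A = π(d/2)² = π(9.5500e-03 m)² = 2.865e-04 m²
R_1 = (2.57×10^-8)(3840)/(2.865e-04) = 0.3444 Ω
Seg 2: A = πr² = π(2.7400e-03 m)² = 2.359e-05 m²
R_2 = (1.70×10^-8)(1700)/(2.359e-05) = 1.225 Ω
Seg 3: A = 531 mm² = 5.310e-04 m²
R_3 = (1.70×10^-8)(1050)/(5.310e-04) = 0.03362 Ω
R_total = R_1 + R_2 + R_3 = 1.60 Ω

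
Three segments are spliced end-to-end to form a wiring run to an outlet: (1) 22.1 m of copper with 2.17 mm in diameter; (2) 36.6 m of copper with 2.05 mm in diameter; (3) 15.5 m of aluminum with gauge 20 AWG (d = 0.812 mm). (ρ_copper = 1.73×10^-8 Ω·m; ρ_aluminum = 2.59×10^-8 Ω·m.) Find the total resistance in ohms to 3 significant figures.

1.07 Ω

Seg 1: A = π(d/2)² = π(1.0850e-03 m)² = 3.698e-06 m²
R_1 = (1.73×10^-8)(22.1)/(3.698e-06) = 0.1034 Ω
Seg 2: A = π(d/2)² = π(1.0250e-03 m)² = 3.301e-06 m²
R_2 = (1.73×10^-8)(36.6)/(3.301e-06) = 0.1918 Ω
Seg 3: A = π(0.812/2 mm)² = π(4.0600e-04 m)² = 5.178e-07 m²
R_3 = (2.59×10^-8)(15.5)/(5.178e-07) = 0.7752 Ω
R_total = R_1 + R_2 + R_3 = 1.07 Ω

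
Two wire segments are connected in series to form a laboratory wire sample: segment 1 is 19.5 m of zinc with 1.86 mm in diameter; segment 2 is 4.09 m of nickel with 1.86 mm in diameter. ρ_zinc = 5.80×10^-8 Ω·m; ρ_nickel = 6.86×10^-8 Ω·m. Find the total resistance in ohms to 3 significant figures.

0.520 Ω

Segment 1: A = π(d/2)² = π(9.3000e-04 m)² = 2.717e-06 m²
R₁ = ρL/A = (5.80×10^-8)(19.5)/(2.717e-06) = 0.4162 Ω
R₂ = (6.86×10^-8)(4.09)/(2.717e-06) = 0.1033 Ω
R = R₁ + R₂ = 0.520 Ω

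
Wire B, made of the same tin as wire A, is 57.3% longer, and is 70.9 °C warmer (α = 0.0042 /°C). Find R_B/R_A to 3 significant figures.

R ∝ ρL/d² with ρ ∝ (1+αΔT), so R_B/R_A = (1 + 57.3/100) × (1 + 0.0042×70.9)
= 1.573 × 1.298 = 2.04

2.04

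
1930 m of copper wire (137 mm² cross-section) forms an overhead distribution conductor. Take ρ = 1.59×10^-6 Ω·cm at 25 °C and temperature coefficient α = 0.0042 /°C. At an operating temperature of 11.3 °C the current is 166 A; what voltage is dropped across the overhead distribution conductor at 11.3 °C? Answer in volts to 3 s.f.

ρ = 1.59×10^-6 Ω·cm = 1.59×10^-8 Ω·m
A = 137 mm² = 1.370e-04 m²
R₍25₎ = ρL/A = (1.59×10^-8)(1930)/(1.370e-04) = 0.224 Ω
R₍11.3₎ = R₍25₎(1 + αΔT) = 0.224 × (1 + 0.0042×-13.7) = 0.2111 Ω
V = IR = 166 × 0.2111 = 35.0 V

35.0 V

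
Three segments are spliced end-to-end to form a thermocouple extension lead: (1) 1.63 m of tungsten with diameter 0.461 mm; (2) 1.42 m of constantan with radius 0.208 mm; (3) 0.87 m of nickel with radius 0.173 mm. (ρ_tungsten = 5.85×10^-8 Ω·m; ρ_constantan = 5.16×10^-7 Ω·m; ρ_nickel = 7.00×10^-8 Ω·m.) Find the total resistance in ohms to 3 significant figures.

6.61 Ω

Seg 1: A = π(d/2)² = π(2.3050e-04 m)² = 1.669e-07 m²
R_1 = (5.85×10^-8)(1.63)/(1.669e-07) = 0.5713 Ω
Seg 2: A = πr² = π(2.0800e-04 m)² = 1.359e-07 m²
R_2 = (5.16×10^-7)(1.42)/(1.359e-07) = 5.391 Ω
Seg 3: A = πr² = π(1.7300e-04 m)² = 9.402e-08 m²
R_3 = (7.00×10^-8)(0.87)/(9.402e-08) = 0.6477 Ω
R_total = R_1 + R_2 + R_3 = 6.61 Ω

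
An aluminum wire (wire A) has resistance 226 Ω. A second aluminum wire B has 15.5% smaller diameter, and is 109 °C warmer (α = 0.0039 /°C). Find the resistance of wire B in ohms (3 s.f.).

451 Ω

R ∝ ρL/d² with ρ ∝ (1+αΔT), so R_B/R_A = (1 − 15.5/100)⁻² × (1 + 0.0039×109)
= 1.401 × 1.425 = 1.996
R_B = 1.996 × 226 = 451 Ω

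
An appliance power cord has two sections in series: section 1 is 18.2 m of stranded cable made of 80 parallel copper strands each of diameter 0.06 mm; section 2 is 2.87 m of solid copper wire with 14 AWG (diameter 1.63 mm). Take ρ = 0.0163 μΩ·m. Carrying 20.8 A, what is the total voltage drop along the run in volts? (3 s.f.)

ρ = 0.0163 μΩ·m = 1.63×10^-8 Ω·m
Section 1: A_strand = π(3.0000e-05)² = 2.827e-09 m²; R₁ = ρL/(N·A_s) = (1.63×10^-8)(18.2)/(80×2.827e-09) = 1.312 Ω
Section 2: A = π(1.63/2 mm)² = π(8.1500e-04 m)² = 2.087e-06 m²
R₂ = (1.63×10^-8)(2.87)/(2.087e-06) = 0.02242 Ω
R = R₁ + R₂ = 1.334 Ω
V = IR = 20.8 × 1.334 = 27.7 V

27.7 V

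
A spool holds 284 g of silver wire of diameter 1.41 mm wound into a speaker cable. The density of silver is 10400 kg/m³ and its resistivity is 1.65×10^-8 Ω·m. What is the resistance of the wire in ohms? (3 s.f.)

A = π(d/2)² = π(7.0500e-04 m)² = 1.5615e-06 m²
L = m/(density·A) = 0.284/(10400×1.5615e-06) = 17.49 m
R = ρL/A = (1.65×10^-8)(17.49)/(1.5615e-06) = 0.185 Ω

0.185 Ω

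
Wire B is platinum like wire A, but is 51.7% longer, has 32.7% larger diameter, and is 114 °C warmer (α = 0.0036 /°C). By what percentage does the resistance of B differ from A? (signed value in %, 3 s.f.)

R ∝ ρL/d² with ρ ∝ (1+αΔT), so R_B/R_A = (1 + 51.7/100) × (1 + 32.7/100)⁻² × (1 + 0.0036×114)
= 1.517 × 0.5679 × 1.41 = 1.215
(R_B − R_A)/R_A = 1.215 − 1 = 21.5%

21.5%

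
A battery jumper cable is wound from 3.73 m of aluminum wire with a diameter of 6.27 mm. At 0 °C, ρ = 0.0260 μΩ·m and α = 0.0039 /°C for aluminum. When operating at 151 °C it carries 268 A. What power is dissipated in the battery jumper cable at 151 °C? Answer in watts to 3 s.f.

358 W

ρ = 0.0260 μΩ·m = 2.60×10^-8 Ω·m
A = π(d/2)² = π(3.1350e-03 m)² = 3.088e-05 m²
R₍0₎ = ρL/A = (2.60×10^-8)(3.73)/(3.088e-05) = 0.003141 Ω
R₍151₎ = R₍0₎(1 + αΔT) = 0.003141 × (1 + 0.0039×151) = 0.004991 Ω
P = I²R = (268)² × 0.004991 = 358 W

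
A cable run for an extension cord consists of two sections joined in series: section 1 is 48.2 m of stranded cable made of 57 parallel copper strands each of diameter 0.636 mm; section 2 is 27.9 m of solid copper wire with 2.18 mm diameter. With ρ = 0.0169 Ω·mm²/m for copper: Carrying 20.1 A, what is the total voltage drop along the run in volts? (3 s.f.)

ρ = 0.0169 Ω·mm²/m = 1.69×10^-8 Ω·m
Section 1: A_strand = π(3.1800e-04)² = 3.177e-07 m²; R₁ = ρL/(N·A_s) = (1.69×10^-8)(48.2)/(57×3.177e-07) = 0.04498 Ω
Section 2: A = π(d/2)² = π(1.0900e-03 m)² = 3.733e-06 m²
R₂ = (1.69×10^-8)(27.9)/(3.733e-06) = 0.1263 Ω
R = R₁ + R₂ = 0.1713 Ω
V = IR = 20.1 × 0.1713 = 3.44 V

3.44 V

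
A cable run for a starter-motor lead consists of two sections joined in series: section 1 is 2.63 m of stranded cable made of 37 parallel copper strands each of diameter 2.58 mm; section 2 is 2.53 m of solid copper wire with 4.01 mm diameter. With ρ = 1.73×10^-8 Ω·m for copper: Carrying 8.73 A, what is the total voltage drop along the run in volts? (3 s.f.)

Section 1: A_strand = π(1.2900e-03)² = 5.228e-06 m²; R₁ = ρL/(N·A_s) = (1.73×10^-8)(2.63)/(37×5.228e-06) = 2.352×10^-4 Ω
Section 2: A = π(d/2)² = π(2.0050e-03 m)² = 1.263e-05 m²
R₂ = (1.73×10^-8)(2.53)/(1.263e-05) = 0.003466 Ω
R = R₁ + R₂ = 0.003701 Ω
V = IR = 8.73 × 0.003701 = 0.0323 V

0.0323 V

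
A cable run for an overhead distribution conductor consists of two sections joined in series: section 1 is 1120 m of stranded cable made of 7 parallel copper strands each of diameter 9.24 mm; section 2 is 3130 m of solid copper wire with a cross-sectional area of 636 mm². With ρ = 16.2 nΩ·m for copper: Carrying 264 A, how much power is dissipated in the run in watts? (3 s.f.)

8250 W

ρ = 16.2 nΩ·m = 1.62×10^-8 Ω·m
Section 1: A_strand = π(4.6200e-03)² = 6.706e-05 m²; R₁ = ρL/(N·A_s) = (1.62×10^-8)(1120)/(7×6.706e-05) = 0.03865 Ω
Section 2: A = 636 mm² = 6.360e-04 m²
R₂ = (1.62×10^-8)(3130)/(6.360e-04) = 0.07973 Ω
R = R₁ + R₂ = 0.1184 Ω
P = I²R = (264)² × 0.1184 = 8250 W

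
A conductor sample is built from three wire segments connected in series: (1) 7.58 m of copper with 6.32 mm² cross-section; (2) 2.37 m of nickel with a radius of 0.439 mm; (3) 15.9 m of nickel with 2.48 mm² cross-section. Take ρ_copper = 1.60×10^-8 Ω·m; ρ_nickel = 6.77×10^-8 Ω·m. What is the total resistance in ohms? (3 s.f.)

Seg 1: A = 6.32 mm² = 6.320e-06 m²
R_1 = (1.60×10^-8)(7.58)/(6.320e-06) = 0.01919 Ω
Seg 2: A = πr² = π(4.3900e-04 m)² = 6.055e-07 m²
R_2 = (6.77×10^-8)(2.37)/(6.055e-07) = 0.265 Ω
Seg 3: A = 2.48 mm² = 2.480e-06 m²
R_3 = (6.77×10^-8)(15.9)/(2.480e-06) = 0.434 Ω
R_total = R_1 + R_2 + R_3 = 0.718 Ω

0.718 Ω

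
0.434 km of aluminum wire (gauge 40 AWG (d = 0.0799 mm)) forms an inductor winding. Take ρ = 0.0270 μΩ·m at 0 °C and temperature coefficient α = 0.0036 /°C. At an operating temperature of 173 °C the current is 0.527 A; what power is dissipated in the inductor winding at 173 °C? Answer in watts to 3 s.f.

ρ = 0.0270 μΩ·m = 2.70×10^-8 Ω·m
A = π(0.0799/2 mm)² = π(3.9950e-05 m)² = 5.014e-09 m²
R₍0₎ = ρL/A = (2.70×10^-8)(434)/(5.014e-09) = 2337 Ω
R₍173₎ = R₍0₎(1 + αΔT) = 2337 × (1 + 0.0036×173) = 3793 Ω
P = I²R = (0.527)² × 3793 = 1050 W

1050 W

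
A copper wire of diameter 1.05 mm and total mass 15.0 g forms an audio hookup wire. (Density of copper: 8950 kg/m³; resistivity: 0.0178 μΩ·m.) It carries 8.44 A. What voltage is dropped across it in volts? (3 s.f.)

ρ = 0.0178 μΩ·m = 1.78×10^-8 Ω·m
A = π(d/2)² = π(5.2500e-04 m)² = 8.6590e-07 m²
L = m/(density·A) = 0.015/(8950×8.6590e-07) = 1.936 m
R = ρL/A = (1.78×10^-8)(1.936)/(8.6590e-07) = 0.03979 Ω
V = IR = 8.44 × 0.03979 = 0.336 V

0.336 V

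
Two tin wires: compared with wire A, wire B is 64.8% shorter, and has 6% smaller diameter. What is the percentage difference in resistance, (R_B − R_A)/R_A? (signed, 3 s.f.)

-60.2%

R ∝ L/d², so R_B/R_A = (1 − 64.8/100) × (1 − 6/100)⁻²
= 0.352 × 1.132 = 0.3984
(R_B − R_A)/R_A = 0.3984 − 1 = -60.2%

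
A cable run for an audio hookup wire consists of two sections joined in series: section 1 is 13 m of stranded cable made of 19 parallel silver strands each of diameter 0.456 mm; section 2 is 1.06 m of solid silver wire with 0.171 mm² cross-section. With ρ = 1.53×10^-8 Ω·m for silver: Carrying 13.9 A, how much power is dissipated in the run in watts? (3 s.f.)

Section 1: A_strand = π(2.2800e-04)² = 1.633e-07 m²; R₁ = ρL/(N·A_s) = (1.53×10^-8)(13)/(19×1.633e-07) = 0.0641 Ω
Section 2: A = 0.171 mm² = 1.710e-07 m²
R₂ = (1.53×10^-8)(1.06)/(1.710e-07) = 0.09484 Ω
R = R₁ + R₂ = 0.1589 Ω
P = I²R = (13.9)² × 0.1589 = 30.7 W

30.7 W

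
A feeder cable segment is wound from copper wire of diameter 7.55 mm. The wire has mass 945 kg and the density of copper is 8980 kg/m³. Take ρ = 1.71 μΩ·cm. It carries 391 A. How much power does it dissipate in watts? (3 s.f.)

1.37×10^5 W

ρ = 1.71 μΩ·cm = 1.71×10^-8 Ω·m
A = π(d/2)² = π(3.7750e-03 m)² = 4.4770e-05 m²
L = m/(density·A) = 945/(8980×4.4770e-05) = 2351 m
R = ρL/A = (1.71×10^-8)(2351)/(4.4770e-05) = 0.8978 Ω
P = I²R = (391)² × 0.8978 = 1.37×10^5 W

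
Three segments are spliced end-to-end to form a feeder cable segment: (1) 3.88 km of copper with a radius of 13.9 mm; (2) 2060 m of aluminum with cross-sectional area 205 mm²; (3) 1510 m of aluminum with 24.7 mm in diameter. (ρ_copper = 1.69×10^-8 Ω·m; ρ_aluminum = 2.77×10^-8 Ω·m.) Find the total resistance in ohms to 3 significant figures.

Seg 1: A = πr² = π(1.3900e-02 m)² = 6.070e-04 m²
R_1 = (1.69×10^-8)(3880)/(6.070e-04) = 0.108 Ω
Seg 2: A = 205 mm² = 2.050e-04 m²
R_2 = (2.77×10^-8)(2060)/(2.050e-04) = 0.2784 Ω
Seg 3: A = π(d/2)² = π(1.2350e-02 m)² = 4.792e-04 m²
R_3 = (2.77×10^-8)(1510)/(4.792e-04) = 0.08729 Ω
R_total = R_1 + R_2 + R_3 = 0.474 Ω

0.474 Ω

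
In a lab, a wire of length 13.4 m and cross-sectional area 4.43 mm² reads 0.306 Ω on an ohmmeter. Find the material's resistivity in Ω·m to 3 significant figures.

A = 4.43 mm² = 4.430e-06 m²
ρ = RA/L = (0.306)(4.430e-06)/(13.4) = 1.01×10^-7 Ω·m

1.01×10^-7 Ω·m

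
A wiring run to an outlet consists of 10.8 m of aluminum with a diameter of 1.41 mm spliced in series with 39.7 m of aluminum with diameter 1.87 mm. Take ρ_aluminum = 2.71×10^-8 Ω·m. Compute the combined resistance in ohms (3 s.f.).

Segment 1: A = π(d/2)² = π(7.0500e-04 m)² = 1.561e-06 m²
R₁ = ρL/A = (2.71×10^-8)(10.8)/(1.561e-06) = 0.1874 Ω
Segment 2: A = π(d/2)² = π(9.3500e-04 m)² = 2.746e-06 m²
R₂ = (2.71×10^-8)(39.7)/(2.746e-06) = 0.3917 Ω
R = R₁ + R₂ = 0.579 Ω

0.579 Ω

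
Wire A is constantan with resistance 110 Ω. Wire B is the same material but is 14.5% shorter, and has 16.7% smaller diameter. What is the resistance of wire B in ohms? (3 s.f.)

136 Ω

R ∝ L/d², so R_B/R_A = (1 − 14.5/100) × (1 − 16.7/100)⁻²
= 0.855 × 1.441 = 1.232
R_B = 1.232 × 110 = 136 Ω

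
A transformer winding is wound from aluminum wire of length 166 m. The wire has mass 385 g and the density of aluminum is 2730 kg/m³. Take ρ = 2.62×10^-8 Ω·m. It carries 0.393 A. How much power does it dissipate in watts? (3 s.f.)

0.791 W

A = m/(density·L) = 0.385/(2730×166) = 8.4955e-07 m²
R = ρL/A = (2.62×10^-8)(166)/(8.4955e-07) = 5.119 Ω
P = I²R = (0.393)² × 5.119 = 0.791 W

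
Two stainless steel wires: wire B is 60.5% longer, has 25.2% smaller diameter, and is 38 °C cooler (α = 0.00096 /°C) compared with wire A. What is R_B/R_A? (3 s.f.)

2.76

R ∝ ρL/d² with ρ ∝ (1+αΔT), so R_B/R_A = (1 + 60.5/100) × (1 − 25.2/100)⁻² × (1 − 0.00096×38)
= 1.605 × 1.787 × 0.9635 = 2.76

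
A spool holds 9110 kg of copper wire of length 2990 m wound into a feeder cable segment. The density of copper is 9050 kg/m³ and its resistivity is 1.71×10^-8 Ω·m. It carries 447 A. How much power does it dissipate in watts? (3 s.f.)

30300 W

A = m/(density·L) = 9110/(9050×2990) = 3.3667e-04 m²
R = ρL/A = (1.71×10^-8)(2990)/(3.3667e-04) = 0.1519 Ω
P = I²R = (447)² × 0.1519 = 30300 W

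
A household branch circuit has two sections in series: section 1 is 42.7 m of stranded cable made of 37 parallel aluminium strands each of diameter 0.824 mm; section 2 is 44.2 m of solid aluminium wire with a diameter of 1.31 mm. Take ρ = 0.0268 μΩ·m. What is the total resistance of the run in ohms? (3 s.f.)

ρ = 0.0268 μΩ·m = 2.68×10^-8 Ω·m
Section 1: A_strand = π(4.1200e-04)² = 5.333e-07 m²; R₁ = ρL/(N·A_s) = (2.68×10^-8)(42.7)/(37×5.333e-07) = 0.058 Ω
Section 2: A = π(d/2)² = π(6.5500e-04 m)² = 1.348e-06 m²
R₂ = (2.68×10^-8)(44.2)/(1.348e-06) = 0.8789 Ω
R = R₁ + R₂ = 0.937 Ω

0.937 Ω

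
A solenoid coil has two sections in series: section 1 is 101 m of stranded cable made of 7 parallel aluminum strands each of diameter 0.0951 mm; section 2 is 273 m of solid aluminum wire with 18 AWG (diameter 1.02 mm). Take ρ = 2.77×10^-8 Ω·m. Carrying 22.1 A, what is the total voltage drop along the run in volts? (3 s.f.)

1450 V

Section 1: A_strand = π(4.7550e-05)² = 7.103e-09 m²; R₁ = ρL/(N·A_s) = (2.77×10^-8)(101)/(7×7.103e-09) = 56.27 Ω
Section 2: A = π(1.02/2 mm)² = π(5.1000e-04 m)² = 8.171e-07 m²
R₂ = (2.77×10^-8)(273)/(8.171e-07) = 9.254 Ω
R = R₁ + R₂ = 65.52 Ω
V = IR = 22.1 × 65.52 = 1450 V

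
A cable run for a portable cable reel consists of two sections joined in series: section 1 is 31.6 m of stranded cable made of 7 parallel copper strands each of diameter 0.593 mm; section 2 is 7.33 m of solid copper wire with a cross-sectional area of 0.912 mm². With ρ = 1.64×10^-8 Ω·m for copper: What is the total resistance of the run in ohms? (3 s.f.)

Section 1: A_strand = π(2.9650e-04)² = 2.762e-07 m²; R₁ = ρL/(N·A_s) = (1.64×10^-8)(31.6)/(7×2.762e-07) = 0.2681 Ω
Section 2: A = 0.912 mm² = 9.120e-07 m²
R₂ = (1.64×10^-8)(7.33)/(9.120e-07) = 0.1318 Ω
R = R₁ + R₂ = 0.400 Ω

0.400 Ω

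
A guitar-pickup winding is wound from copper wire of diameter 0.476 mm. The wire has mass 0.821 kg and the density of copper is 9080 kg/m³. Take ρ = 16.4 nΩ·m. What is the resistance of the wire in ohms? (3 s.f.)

46.8 Ω

ρ = 16.4 nΩ·m = 1.64×10^-8 Ω·m
A = π(d/2)² = π(2.3800e-04 m)² = 1.7795e-07 m²
L = m/(density·A) = 0.821/(9080×1.7795e-07) = 508.1 m
R = ρL/A = (1.64×10^-8)(508.1)/(1.7795e-07) = 46.8 Ω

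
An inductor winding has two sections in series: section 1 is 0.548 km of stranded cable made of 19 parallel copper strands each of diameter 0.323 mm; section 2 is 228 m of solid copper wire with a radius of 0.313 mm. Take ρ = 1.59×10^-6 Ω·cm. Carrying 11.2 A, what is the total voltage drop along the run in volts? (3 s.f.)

195 V

ρ = 1.59×10^-6 Ω·cm = 1.59×10^-8 Ω·m
Section 1: A_strand = π(1.6150e-04)² = 8.194e-08 m²; R₁ = ρL/(N·A_s) = (1.59×10^-8)(548)/(19×8.194e-08) = 5.597 Ω
Section 2: A = πr² = π(3.1300e-04 m)² = 3.078e-07 m²
R₂ = (1.59×10^-8)(228)/(3.078e-07) = 11.78 Ω
R = R₁ + R₂ = 17.38 Ω
V = IR = 11.2 × 17.38 = 195 V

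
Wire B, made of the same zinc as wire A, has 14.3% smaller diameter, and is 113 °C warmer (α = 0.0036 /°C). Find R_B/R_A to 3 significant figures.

1.92

R ∝ ρL/d² with ρ ∝ (1+αΔT), so R_B/R_A = (1 − 14.3/100)⁻² × (1 + 0.0036×113)
= 1.362 × 1.407 = 1.92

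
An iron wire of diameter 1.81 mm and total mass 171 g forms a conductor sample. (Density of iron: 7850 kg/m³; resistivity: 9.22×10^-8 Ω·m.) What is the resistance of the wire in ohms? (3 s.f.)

0.303 Ω

A = π(d/2)² = π(9.0500e-04 m)² = 2.5730e-06 m²
L = m/(density·A) = 0.171/(7850×2.5730e-06) = 8.466 m
R = ρL/A = (9.22×10^-8)(8.466)/(2.5730e-06) = 0.303 Ω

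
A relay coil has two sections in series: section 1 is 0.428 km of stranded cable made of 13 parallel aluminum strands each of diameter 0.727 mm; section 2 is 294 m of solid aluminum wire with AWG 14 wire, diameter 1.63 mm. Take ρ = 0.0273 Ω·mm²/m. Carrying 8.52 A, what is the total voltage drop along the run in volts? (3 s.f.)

51.2 V

ρ = 0.0273 Ω·mm²/m = 2.73×10^-8 Ω·m
Section 1: A_strand = π(3.6350e-04)² = 4.151e-07 m²; R₁ = ρL/(N·A_s) = (2.73×10^-8)(428)/(13×4.151e-07) = 2.165 Ω
Section 2: A = π(1.63/2 mm)² = π(8.1500e-04 m)² = 2.087e-06 m²
R₂ = (2.73×10^-8)(294)/(2.087e-06) = 3.846 Ω
R = R₁ + R₂ = 6.012 Ω
V = IR = 8.52 × 6.012 = 51.2 V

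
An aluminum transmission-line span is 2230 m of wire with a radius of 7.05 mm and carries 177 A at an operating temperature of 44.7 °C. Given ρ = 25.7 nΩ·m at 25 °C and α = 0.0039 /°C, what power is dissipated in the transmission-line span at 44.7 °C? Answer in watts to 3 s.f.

ρ = 25.7 nΩ·m = 2.57×10^-8 Ω·m
A = πr² = π(7.0500e-03 m)² = 1.561e-04 m²
R₍25₎ = ρL/A = (2.57×10^-8)(2230)/(1.561e-04) = 0.367 Ω
R₍44.7₎ = R₍25₎(1 + αΔT) = 0.367 × (1 + 0.0039×19.7) = 0.3952 Ω
P = I²R = (177)² × 0.3952 = 12400 W

12400 W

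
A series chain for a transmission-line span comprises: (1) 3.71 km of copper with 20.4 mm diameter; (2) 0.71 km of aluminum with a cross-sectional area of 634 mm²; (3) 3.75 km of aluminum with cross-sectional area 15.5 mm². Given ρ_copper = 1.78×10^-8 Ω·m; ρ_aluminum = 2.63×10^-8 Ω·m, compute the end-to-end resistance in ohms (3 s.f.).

Seg 1: A = π(d/2)² = π(1.0200e-02 m)² = 3.269e-04 m²
R_1 = (1.78×10^-8)(3710)/(3.269e-04) = 0.202 Ω
Seg 2: A = 634 mm² = 6.340e-04 m²
R_2 = (2.63×10^-8)(710)/(6.340e-04) = 0.02945 Ω
Seg 3: A = 15.5 mm² = 1.550e-05 m²
R_3 = (2.63×10^-8)(3750)/(1.550e-05) = 6.363 Ω
R_total = R_1 + R_2 + R_3 = 6.59 Ω

6.59 Ω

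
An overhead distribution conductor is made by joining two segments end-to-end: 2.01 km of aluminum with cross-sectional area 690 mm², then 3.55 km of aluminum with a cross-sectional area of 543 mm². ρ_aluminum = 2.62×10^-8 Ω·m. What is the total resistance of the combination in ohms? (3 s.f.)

0.248 Ω

Segment 1: A = 690 mm² = 6.900e-04 m²
R₁ = ρL/A = (2.62×10^-8)(2010)/(6.900e-04) = 0.07632 Ω
Segment 2: A = 543 mm² = 5.430e-04 m²
R₂ = (2.62×10^-8)(3550)/(5.430e-04) = 0.1713 Ω
R = R₁ + R₂ = 0.248 Ω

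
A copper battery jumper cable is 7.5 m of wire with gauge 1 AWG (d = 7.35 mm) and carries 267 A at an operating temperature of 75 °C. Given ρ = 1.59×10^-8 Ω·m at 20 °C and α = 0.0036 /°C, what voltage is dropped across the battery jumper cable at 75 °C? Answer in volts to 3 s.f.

A = π(7.35/2 mm)² = π(3.6750e-03 m)² = 4.243e-05 m²
R₍20₎ = ρL/A = (1.59×10^-8)(7.5)/(4.243e-05) = 0.002811 Ω
R₍75₎ = R₍20₎(1 + αΔT) = 0.002811 × (1 + 0.0036×55) = 0.003367 Ω
V = IR = 267 × 0.003367 = 0.899 V

0.899 V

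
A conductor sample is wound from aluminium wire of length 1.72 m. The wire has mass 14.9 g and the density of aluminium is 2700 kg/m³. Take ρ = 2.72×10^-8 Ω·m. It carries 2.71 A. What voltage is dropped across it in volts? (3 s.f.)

A = m/(density·L) = 0.0149/(2700×1.72) = 3.2084e-06 m²
R = ρL/A = (2.72×10^-8)(1.72)/(3.2084e-06) = 0.01458 Ω
V = IR = 2.71 × 0.01458 = 0.0395 V

0.0395 V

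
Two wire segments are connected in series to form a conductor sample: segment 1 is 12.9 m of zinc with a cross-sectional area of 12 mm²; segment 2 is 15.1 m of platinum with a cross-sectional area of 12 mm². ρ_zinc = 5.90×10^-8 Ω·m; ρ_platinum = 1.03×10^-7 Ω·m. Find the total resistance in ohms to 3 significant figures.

Segment 1: A = 12 mm² = 1.200e-05 m²
R₁ = ρL/A = (5.90×10^-8)(12.9)/(1.200e-05) = 0.06342 Ω
R₂ = (1.03×10^-7)(15.1)/(1.200e-05) = 0.1296 Ω
R = R₁ + R₂ = 0.193 Ω

0.193 Ω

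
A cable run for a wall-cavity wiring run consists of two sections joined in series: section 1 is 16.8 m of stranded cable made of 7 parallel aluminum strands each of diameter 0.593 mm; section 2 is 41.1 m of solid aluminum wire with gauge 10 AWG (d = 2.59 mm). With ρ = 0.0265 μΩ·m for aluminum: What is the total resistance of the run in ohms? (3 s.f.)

0.437 Ω

ρ = 0.0265 μΩ·m = 2.65×10^-8 Ω·m
Section 1: A_strand = π(2.9650e-04)² = 2.762e-07 m²; R₁ = ρL/(N·A_s) = (2.65×10^-8)(16.8)/(7×2.762e-07) = 0.2303 Ω
Section 2: A = π(2.59/2 mm)² = π(1.2950e-03 m)² = 5.269e-06 m²
R₂ = (2.65×10^-8)(41.1)/(5.269e-06) = 0.2067 Ω
R = R₁ + R₂ = 0.437 Ω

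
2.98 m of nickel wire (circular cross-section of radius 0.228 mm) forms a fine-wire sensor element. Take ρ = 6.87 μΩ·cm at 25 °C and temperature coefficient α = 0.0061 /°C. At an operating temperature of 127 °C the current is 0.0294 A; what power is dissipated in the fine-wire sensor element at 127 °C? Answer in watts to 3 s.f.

0.00176 W

ρ = 6.87 μΩ·cm = 6.87×10^-8 Ω·m
A = πr² = π(2.2800e-04 m)² = 1.633e-07 m²
R₍25₎ = ρL/A = (6.87×10^-8)(2.98)/(1.633e-07) = 1.254 Ω
R₍127₎ = R₍25₎(1 + αΔT) = 1.254 × (1 + 0.0061×102) = 2.034 Ω
P = I²R = (0.0294)² × 2.034 = 0.00176 W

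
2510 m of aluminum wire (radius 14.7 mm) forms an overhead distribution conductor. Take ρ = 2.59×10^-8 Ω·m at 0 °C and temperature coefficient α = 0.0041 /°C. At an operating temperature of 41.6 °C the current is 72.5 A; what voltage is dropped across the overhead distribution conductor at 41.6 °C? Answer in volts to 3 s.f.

A = πr² = π(1.4700e-02 m)² = 6.789e-04 m²
R₍0₎ = ρL/A = (2.59×10^-8)(2510)/(6.789e-04) = 0.09576 Ω
R₍41.6₎ = R₍0₎(1 + αΔT) = 0.09576 × (1 + 0.0041×41.6) = 0.1121 Ω
V = IR = 72.5 × 0.1121 = 8.13 V

8.13 V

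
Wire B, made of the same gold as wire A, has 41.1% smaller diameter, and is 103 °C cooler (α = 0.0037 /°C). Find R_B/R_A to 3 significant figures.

1.78

R ∝ ρL/d² with ρ ∝ (1+αΔT), so R_B/R_A = (1 − 41.1/100)⁻² × (1 − 0.0037×103)
= 2.882 × 0.6189 = 1.78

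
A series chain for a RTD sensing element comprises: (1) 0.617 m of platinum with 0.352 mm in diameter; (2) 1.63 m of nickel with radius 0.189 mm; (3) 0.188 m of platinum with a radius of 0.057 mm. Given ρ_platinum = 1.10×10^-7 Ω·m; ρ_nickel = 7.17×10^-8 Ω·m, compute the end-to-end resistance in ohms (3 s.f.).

Seg 1: A = π(d/2)² = π(1.7600e-04 m)² = 9.731e-08 m²
R_1 = (1.10×10^-7)(0.617)/(9.731e-08) = 0.6974 Ω
Seg 2: A = πr² = π(1.8900e-04 m)² = 1.122e-07 m²
R_2 = (7.17×10^-8)(1.63)/(1.122e-07) = 1.041 Ω
Seg 3: A = πr² = π(5.7000e-05 m)² = 1.021e-08 m²
R_3 = (1.10×10^-7)(0.188)/(1.021e-08) = 2.026 Ω
R_total = R_1 + R_2 + R_3 = 3.76 Ω

3.76 Ω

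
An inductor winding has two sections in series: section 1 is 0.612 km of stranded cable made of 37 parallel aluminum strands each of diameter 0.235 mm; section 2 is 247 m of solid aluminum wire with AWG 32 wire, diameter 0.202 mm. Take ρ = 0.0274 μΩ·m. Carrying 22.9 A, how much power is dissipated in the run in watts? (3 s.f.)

ρ = 0.0274 μΩ·m = 2.74×10^-8 Ω·m
Section 1: A_strand = π(1.1750e-04)² = 4.337e-08 m²; R₁ = ρL/(N·A_s) = (2.74×10^-8)(612)/(37×4.337e-08) = 10.45 Ω
Section 2: A = π(0.202/2 mm)² = π(1.0100e-04 m)² = 3.205e-08 m²
R₂ = (2.74×10^-8)(247)/(3.205e-08) = 211.2 Ω
R = R₁ + R₂ = 221.6 Ω
P = I²R = (22.9)² × 221.6 = 1.16×10^5 W

1.16×10^5 W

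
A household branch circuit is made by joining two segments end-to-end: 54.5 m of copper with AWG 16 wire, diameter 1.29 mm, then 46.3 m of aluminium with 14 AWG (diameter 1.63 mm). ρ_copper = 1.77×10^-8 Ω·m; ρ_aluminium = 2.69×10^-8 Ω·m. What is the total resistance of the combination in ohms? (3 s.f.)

Segment 1: A = π(1.29/2 mm)² = π(6.4500e-04 m)² = 1.307e-06 m²
R₁ = ρL/A = (1.77×10^-8)(54.5)/(1.307e-06) = 0.7381 Ω
Segment 2: A = π(1.63/2 mm)² = π(8.1500e-04 m)² = 2.087e-06 m²
R₂ = (2.69×10^-8)(46.3)/(2.087e-06) = 0.5969 Ω
R = R₁ + R₂ = 1.33 Ω

1.33 Ω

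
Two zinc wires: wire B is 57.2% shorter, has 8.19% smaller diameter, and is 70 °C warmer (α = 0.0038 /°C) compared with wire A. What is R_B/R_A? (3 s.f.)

R ∝ ρL/d² with ρ ∝ (1+αΔT), so R_B/R_A = (1 − 57.2/100) × (1 − 8.19/100)⁻² × (1 + 0.0038×70)
= 0.428 × 1.186 × 1.266 = 0.643

0.643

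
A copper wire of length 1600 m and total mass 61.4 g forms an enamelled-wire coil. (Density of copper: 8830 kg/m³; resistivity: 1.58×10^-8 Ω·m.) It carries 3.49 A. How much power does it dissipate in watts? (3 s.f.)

70900 W

A = m/(density·L) = 0.0614/(8830×1600) = 4.3460e-09 m²
R = ρL/A = (1.58×10^-8)(1600)/(4.3460e-09) = 5817 Ω
P = I²R = (3.49)² × 5817 = 70900 W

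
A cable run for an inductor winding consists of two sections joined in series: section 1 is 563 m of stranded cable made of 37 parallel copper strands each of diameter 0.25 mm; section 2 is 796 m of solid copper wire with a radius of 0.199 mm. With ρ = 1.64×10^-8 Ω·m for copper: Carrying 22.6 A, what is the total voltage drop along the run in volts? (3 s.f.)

Section 1: A_strand = π(1.2500e-04)² = 4.909e-08 m²; R₁ = ρL/(N·A_s) = (1.64×10^-8)(563)/(37×4.909e-08) = 5.084 Ω
Section 2: A = πr² = π(1.9900e-04 m)² = 1.244e-07 m²
R₂ = (1.64×10^-8)(796)/(1.244e-07) = 104.9 Ω
R = R₁ + R₂ = 110 Ω
V = IR = 22.6 × 110 = 2490 V

2490 V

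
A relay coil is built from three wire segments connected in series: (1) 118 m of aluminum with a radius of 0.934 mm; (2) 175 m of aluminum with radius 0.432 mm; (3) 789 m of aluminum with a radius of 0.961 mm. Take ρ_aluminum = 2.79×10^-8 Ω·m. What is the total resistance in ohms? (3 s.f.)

17.1 Ω

Seg 1: A = πr² = π(9.3400e-04 m)² = 2.741e-06 m²
R_1 = (2.79×10^-8)(118)/(2.741e-06) = 1.201 Ω
Seg 2: A = πr² = π(4.3200e-04 m)² = 5.863e-07 m²
R_2 = (2.79×10^-8)(175)/(5.863e-07) = 8.328 Ω
Seg 3: A = πr² = π(9.6100e-04 m)² = 2.901e-06 m²
R_3 = (2.79×10^-8)(789)/(2.901e-06) = 7.587 Ω
R_total = R_1 + R_2 + R_3 = 17.1 Ω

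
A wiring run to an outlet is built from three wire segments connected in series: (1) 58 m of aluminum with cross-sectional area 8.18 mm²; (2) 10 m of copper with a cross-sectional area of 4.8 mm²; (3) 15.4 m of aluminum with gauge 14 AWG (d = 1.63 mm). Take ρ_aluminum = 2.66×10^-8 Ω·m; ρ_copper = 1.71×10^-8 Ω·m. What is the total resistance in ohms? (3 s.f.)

Seg 1: A = 8.18 mm² = 8.180e-06 m²
R_1 = (2.66×10^-8)(58)/(8.180e-06) = 0.1886 Ω
Seg 2: A = 4.8 mm² = 4.800e-06 m²
R_2 = (1.71×10^-8)(10)/(4.800e-06) = 0.03563 Ω
Seg 3: A = π(1.63/2 mm)² = π(8.1500e-04 m)² = 2.087e-06 m²
R_3 = (2.66×10^-8)(15.4)/(2.087e-06) = 0.1963 Ω
R_total = R_1 + R_2 + R_3 = 0.421 Ω

0.421 Ω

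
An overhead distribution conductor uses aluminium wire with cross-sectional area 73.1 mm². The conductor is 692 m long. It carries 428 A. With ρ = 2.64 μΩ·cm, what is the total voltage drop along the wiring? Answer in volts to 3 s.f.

107 V

ρ = 2.64 μΩ·cm = 2.64×10^-8 Ω·m
A = 73.1 mm² = 7.310e-05 m²
R = ρL/A = (2.64×10^-8)(692)/(7.310e-05) = 0.2499 Ω
V = IR = 428 × 0.2499 = 107 V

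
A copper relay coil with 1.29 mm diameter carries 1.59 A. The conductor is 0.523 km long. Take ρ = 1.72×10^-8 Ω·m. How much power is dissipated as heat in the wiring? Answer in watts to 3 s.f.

A = π(d/2)² = π(6.4500e-04 m)² = 1.307e-06 m²
R = ρL/A = (1.72×10^-8)(523)/(1.307e-06) = 6.883 Ω
P = I²R = (1.59)² × 6.883 = 17.4 W

17.4 W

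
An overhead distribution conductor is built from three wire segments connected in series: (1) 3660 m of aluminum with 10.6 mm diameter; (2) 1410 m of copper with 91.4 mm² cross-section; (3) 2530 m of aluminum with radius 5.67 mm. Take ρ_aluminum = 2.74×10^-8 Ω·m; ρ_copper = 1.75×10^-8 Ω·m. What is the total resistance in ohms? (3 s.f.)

Seg 1: A = π(d/2)² = π(5.3000e-03 m)² = 8.825e-05 m²
R_1 = (2.74×10^-8)(3660)/(8.825e-05) = 1.136 Ω
Seg 2: A = 91.4 mm² = 9.140e-05 m²
R_2 = (1.75×10^-8)(1410)/(9.140e-05) = 0.27 Ω
Seg 3: A = πr² = π(5.6700e-03 m)² = 1.010e-04 m²
R_3 = (2.74×10^-8)(2530)/(1.010e-04) = 0.6864 Ω
R_total = R_1 + R_2 + R_3 = 2.09 Ω

2.09 Ω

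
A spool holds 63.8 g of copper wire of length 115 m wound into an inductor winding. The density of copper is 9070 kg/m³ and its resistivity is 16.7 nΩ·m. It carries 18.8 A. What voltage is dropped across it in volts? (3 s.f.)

ρ = 16.7 nΩ·m = 1.67×10^-8 Ω·m
A = m/(density·L) = 0.0638/(9070×115) = 6.1167e-08 m²
R = ρL/A = (1.67×10^-8)(115)/(6.1167e-08) = 31.4 Ω
V = IR = 18.8 × 31.4 = 590 V

590 V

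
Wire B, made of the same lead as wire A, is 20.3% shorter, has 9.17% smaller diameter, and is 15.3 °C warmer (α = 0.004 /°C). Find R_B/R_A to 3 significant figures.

1.03

R ∝ ρL/d² with ρ ∝ (1+αΔT), so R_B/R_A = (1 − 20.3/100) × (1 − 9.17/100)⁻² × (1 + 0.004×15.3)
= 0.797 × 1.212 × 1.061 = 1.03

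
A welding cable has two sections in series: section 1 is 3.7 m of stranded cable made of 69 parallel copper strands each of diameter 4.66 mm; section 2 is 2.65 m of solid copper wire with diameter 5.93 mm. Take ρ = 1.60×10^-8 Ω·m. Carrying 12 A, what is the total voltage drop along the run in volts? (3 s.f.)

0.0190 V

Section 1: A_strand = π(2.3300e-03)² = 1.706e-05 m²; R₁ = ρL/(N·A_s) = (1.60×10^-8)(3.7)/(69×1.706e-05) = 5.030×10^-5 Ω
Section 2: A = π(d/2)² = π(2.9650e-03 m)² = 2.762e-05 m²
R₂ = (1.60×10^-8)(2.65)/(2.762e-05) = 0.001535 Ω
R = R₁ + R₂ = 0.001586 Ω
V = IR = 12 × 0.001586 = 0.0190 V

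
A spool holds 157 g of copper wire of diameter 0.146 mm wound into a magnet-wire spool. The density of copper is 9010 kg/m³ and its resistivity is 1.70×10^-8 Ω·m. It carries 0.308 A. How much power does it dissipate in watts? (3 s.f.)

A = π(d/2)² = π(7.3000e-05 m)² = 1.6742e-08 m²
L = m/(density·A) = 0.157/(9010×1.6742e-08) = 1041 m
R = ρL/A = (1.70×10^-8)(1041)/(1.6742e-08) = 1057 Ω
P = I²R = (0.308)² × 1057 = 100 W

100 W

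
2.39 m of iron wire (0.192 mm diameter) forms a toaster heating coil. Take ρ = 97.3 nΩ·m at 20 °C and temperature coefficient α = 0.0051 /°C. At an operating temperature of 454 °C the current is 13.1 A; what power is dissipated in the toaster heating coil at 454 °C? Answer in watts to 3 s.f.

ρ = 97.3 nΩ·m = 9.73×10^-8 Ω·m
A = π(d/2)² = π(9.6000e-05 m)² = 2.895e-08 m²
R₍20₎ = ρL/A = (9.73×10^-8)(2.39)/(2.895e-08) = 8.032 Ω
R₍454₎ = R₍20₎(1 + αΔT) = 8.032 × (1 + 0.0051×434) = 25.81 Ω
P = I²R = (13.1)² × 25.81 = 4430 W

4430 W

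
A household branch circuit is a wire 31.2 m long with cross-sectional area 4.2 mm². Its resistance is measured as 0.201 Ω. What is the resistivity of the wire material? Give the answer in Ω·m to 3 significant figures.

2.71×10^-8 Ω·m

A = 4.2 mm² = 4.200e-06 m²
ρ = RA/L = (0.201)(4.200e-06)/(31.2) = 2.71×10^-8 Ω·m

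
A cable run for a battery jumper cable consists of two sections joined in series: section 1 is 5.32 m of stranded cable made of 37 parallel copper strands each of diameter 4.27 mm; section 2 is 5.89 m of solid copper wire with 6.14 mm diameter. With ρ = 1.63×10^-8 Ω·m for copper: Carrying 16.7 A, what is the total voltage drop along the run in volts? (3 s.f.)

Section 1: A_strand = π(2.1350e-03)² = 1.432e-05 m²; R₁ = ρL/(N·A_s) = (1.63×10^-8)(5.32)/(37×1.432e-05) = 1.637×10^-4 Ω
Section 2: A = π(d/2)² = π(3.0700e-03 m)² = 2.961e-05 m²
R₂ = (1.63×10^-8)(5.89)/(2.961e-05) = 0.003242 Ω
R = R₁ + R₂ = 0.003406 Ω
V = IR = 16.7 × 0.003406 = 0.0569 V

0.0569 V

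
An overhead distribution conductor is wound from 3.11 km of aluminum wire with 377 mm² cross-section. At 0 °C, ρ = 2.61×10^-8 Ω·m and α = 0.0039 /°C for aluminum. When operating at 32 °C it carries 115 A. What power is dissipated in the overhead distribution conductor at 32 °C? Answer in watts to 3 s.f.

3200 W

A = 377 mm² = 3.770e-04 m²
R₍0₎ = ρL/A = (2.61×10^-8)(3110)/(3.770e-04) = 0.2153 Ω
R₍32₎ = R₍0₎(1 + αΔT) = 0.2153 × (1 + 0.0039×32) = 0.2422 Ω
P = I²R = (115)² × 0.2422 = 3200 W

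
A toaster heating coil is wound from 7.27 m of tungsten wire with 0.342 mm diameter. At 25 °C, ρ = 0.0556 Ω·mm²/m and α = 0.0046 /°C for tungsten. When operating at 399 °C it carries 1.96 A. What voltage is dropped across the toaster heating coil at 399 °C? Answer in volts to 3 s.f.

ρ = 0.0556 Ω·mm²/m = 5.56×10^-8 Ω·m
A = π(d/2)² = π(1.7100e-04 m)² = 9.186e-08 m²
R₍25₎ = ρL/A = (5.56×10^-8)(7.27)/(9.186e-08) = 4.4 Ω
R₍399₎ = R₍25₎(1 + αΔT) = 4.4 × (1 + 0.0046×374) = 11.97 Ω
V = IR = 1.96 × 11.97 = 23.5 V

23.5 V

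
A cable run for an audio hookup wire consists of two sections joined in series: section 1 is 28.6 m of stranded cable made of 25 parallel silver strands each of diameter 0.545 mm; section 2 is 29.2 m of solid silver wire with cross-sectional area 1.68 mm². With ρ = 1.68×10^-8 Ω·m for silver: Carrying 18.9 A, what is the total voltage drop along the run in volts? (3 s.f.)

7.08 V

Section 1: A_strand = π(2.7250e-04)² = 2.333e-07 m²; R₁ = ρL/(N·A_s) = (1.68×10^-8)(28.6)/(25×2.333e-07) = 0.08239 Ω
Section 2: A = 1.68 mm² = 1.680e-06 m²
R₂ = (1.68×10^-8)(29.2)/(1.680e-06) = 0.292 Ω
R = R₁ + R₂ = 0.3744 Ω
V = IR = 18.9 × 0.3744 = 7.08 V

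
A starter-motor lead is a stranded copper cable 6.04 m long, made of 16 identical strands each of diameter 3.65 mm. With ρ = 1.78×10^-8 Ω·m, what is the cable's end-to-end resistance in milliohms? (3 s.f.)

A_strand = π(1.8250e-03 m)² = 1.046e-05 m²
R_strand = ρL/A = (1.78×10^-8)(6.04)/(1.046e-05) = 0.01027 Ω
R_total = R_strand/N = 0.01027/16 = 0.642 mΩ

0.642 mΩ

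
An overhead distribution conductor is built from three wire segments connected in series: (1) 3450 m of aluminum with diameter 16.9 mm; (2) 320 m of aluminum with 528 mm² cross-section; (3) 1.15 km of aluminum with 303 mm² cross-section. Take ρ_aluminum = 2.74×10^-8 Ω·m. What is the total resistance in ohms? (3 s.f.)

Seg 1: A = π(d/2)² = π(8.4500e-03 m)² = 2.243e-04 m²
R_1 = (2.74×10^-8)(3450)/(2.243e-04) = 0.4214 Ω
Seg 2: A = 528 mm² = 5.280e-04 m²
R_2 = (2.74×10^-8)(320)/(5.280e-04) = 0.01661 Ω
Seg 3: A = 303 mm² = 3.030e-04 m²
R_3 = (2.74×10^-8)(1150)/(3.030e-04) = 0.104 Ω
R_total = R_1 + R_2 + R_3 = 0.542 Ω

0.542 Ω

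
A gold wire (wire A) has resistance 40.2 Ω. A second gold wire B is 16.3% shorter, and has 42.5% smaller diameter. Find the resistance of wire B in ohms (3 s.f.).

102 Ω

R ∝ L/d², so R_B/R_A = (1 − 16.3/100) × (1 − 42.5/100)⁻²
= 0.837 × 3.025 = 2.532
R_B = 2.532 × 40.2 = 102 Ω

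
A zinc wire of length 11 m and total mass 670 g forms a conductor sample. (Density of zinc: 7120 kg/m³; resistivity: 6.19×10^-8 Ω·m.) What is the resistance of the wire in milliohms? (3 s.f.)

A = m/(density·L) = 0.67/(7120×11) = 8.5546e-06 m²
R = ρL/A = (6.19×10^-8)(11)/(8.5546e-06) = 79.6 mΩ

79.6 mΩ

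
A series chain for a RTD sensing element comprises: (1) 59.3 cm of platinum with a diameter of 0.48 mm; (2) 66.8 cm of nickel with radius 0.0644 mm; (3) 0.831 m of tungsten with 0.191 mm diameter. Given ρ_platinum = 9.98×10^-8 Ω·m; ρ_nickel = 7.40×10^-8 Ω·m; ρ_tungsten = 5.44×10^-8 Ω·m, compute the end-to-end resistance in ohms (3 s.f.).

Seg 1: A = π(d/2)² = π(2.4000e-04 m)² = 1.810e-07 m²
R_1 = (9.98×10^-8)(0.593)/(1.810e-07) = 0.327 Ω
Seg 2: A = πr² = π(6.4400e-05 m)² = 1.303e-08 m²
R_2 = (7.40×10^-8)(0.668)/(1.303e-08) = 3.794 Ω
Seg 3: A = π(d/2)² = π(9.5500e-05 m)² = 2.865e-08 m²
R_3 = (5.44×10^-8)(0.831)/(2.865e-08) = 1.578 Ω
R_total = R_1 + R_2 + R_3 = 5.70 Ω

5.70 Ω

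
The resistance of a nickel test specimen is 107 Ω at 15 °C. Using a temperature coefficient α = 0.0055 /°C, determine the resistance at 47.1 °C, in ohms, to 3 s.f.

ΔT = 47.1 − 15 = 32.1 °C
R = R₀(1 + αΔT) = 107 × (1 + 0.0055×32.1) = 107 × 1.177 = 126 Ω

126 Ω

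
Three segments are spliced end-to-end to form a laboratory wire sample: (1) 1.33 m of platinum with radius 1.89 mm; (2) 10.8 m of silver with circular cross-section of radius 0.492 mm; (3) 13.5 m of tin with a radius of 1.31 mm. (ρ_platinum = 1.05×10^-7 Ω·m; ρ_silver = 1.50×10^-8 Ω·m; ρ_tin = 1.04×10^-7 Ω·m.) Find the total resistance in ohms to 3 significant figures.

0.486 Ω

Seg 1: A = πr² = π(1.8900e-03 m)² = 1.122e-05 m²
R_1 = (1.05×10^-7)(1.33)/(1.122e-05) = 0.01244 Ω
Seg 2: A = πr² = π(4.9200e-04 m)² = 7.605e-07 m²
R_2 = (1.50×10^-8)(10.8)/(7.605e-07) = 0.213 Ω
Seg 3: A = πr² = π(1.3100e-03 m)² = 5.391e-06 m²
R_3 = (1.04×10^-7)(13.5)/(5.391e-06) = 0.2604 Ω
R_total = R_1 + R_2 + R_3 = 0.486 Ω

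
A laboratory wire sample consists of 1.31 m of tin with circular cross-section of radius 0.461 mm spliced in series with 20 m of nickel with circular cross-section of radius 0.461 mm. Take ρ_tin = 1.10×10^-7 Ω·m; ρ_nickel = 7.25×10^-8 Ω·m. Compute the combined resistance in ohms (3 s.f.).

Segment 1: A = πr² = π(4.6100e-04 m)² = 6.677e-07 m²
R₁ = ρL/A = (1.10×10^-7)(1.31)/(6.677e-07) = 0.2158 Ω
R₂ = (7.25×10^-8)(20)/(6.677e-07) = 2.172 Ω
R = R₁ + R₂ = 2.39 Ω

2.39 Ω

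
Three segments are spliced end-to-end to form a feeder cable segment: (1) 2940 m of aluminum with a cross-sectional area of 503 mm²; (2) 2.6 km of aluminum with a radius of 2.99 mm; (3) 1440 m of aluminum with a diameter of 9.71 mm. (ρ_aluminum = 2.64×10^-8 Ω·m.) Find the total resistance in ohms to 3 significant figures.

Seg 1: A = 503 mm² = 5.030e-04 m²
R_1 = (2.64×10^-8)(2940)/(5.030e-04) = 0.1543 Ω
Seg 2: A = πr² = π(2.9900e-03 m)² = 2.809e-05 m²
R_2 = (2.64×10^-8)(2600)/(2.809e-05) = 2.444 Ω
Seg 3: A = π(d/2)² = π(4.8550e-03 m)² = 7.405e-05 m²
R_3 = (2.64×10^-8)(1440)/(7.405e-05) = 0.5134 Ω
R_total = R_1 + R_2 + R_3 = 3.11 Ω

3.11 Ω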